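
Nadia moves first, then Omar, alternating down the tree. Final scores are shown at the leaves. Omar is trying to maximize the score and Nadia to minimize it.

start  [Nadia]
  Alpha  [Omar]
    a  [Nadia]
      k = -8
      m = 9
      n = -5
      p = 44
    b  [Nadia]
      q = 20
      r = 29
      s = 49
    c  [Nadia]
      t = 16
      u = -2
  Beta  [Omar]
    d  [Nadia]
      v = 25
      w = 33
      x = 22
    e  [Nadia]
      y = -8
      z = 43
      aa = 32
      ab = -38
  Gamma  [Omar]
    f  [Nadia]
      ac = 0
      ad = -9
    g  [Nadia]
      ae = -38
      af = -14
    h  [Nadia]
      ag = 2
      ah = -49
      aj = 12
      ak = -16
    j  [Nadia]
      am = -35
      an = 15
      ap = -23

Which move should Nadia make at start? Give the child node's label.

a (Nadia): min(-8, 9, -5, 44) = -8
b (Nadia): min(20, 29, 49) = 20
c (Nadia): min(16, -2) = -2
Alpha (Omar): max(-8, 20, -2) = 20
d (Nadia): min(25, 33, 22) = 22
e (Nadia): min(-8, 43, 32, -38) = -38
Beta (Omar): max(22, -38) = 22
f (Nadia): min(0, -9) = -9
g (Nadia): min(-38, -14) = -38
h (Nadia): min(2, -49, 12, -16) = -49
j (Nadia): min(-35, 15, -23) = -35
Gamma (Omar): max(-9, -38, -49, -35) = -9
start (Nadia): min(20, 22, -9) = -9
Nadia at start wants the lowest of {Alpha=20, Beta=22, Gamma=-9}, so chooses Gamma.

Gamma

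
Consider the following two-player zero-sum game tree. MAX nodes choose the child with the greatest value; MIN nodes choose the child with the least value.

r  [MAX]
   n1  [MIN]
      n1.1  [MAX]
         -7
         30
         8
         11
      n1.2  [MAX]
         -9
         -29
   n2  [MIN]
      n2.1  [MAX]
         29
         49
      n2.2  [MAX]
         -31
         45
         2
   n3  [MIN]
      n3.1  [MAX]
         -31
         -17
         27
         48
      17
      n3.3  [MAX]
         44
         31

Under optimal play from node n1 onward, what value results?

n1.1 (MAX): max(-7, 30, 8, 11) = 30
n1.2 (MAX): max(-9, -29) = -9
n1 (MIN): min(30, -9) = -9

-9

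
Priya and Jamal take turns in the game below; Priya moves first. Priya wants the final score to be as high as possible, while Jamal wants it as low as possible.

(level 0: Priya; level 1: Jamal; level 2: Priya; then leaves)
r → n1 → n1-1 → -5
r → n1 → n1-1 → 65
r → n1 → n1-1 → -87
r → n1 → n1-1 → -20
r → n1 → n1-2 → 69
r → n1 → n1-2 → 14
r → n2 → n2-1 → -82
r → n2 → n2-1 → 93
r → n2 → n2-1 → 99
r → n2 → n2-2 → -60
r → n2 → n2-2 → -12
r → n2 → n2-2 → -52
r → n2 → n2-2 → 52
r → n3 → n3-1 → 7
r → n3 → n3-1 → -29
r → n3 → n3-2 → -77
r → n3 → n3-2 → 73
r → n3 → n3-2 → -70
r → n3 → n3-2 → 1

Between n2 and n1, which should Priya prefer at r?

n1

n2-1 (Priya): max(-82, 93, 99) = 99
n2-2 (Priya): max(-60, -12, -52, 52) = 52
n2 (Jamal): min(99, 52) = 52
n1-1 (Priya): max(-5, 65, -87, -20) = 65
n1-2 (Priya): max(69, 14) = 69
n1 (Jamal): min(65, 69) = 65
Priya prefers the higher value; n2=52, n1=65. n1 is better since 65 > 52.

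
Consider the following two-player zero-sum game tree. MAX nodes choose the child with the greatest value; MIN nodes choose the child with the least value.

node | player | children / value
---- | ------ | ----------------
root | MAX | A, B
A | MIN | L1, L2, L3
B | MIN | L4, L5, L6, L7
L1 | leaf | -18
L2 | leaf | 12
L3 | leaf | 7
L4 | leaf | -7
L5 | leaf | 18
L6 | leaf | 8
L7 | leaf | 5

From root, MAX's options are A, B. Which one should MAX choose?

A (MIN): min(-18, 12, 7) = -18
B (MIN): min(-7, 18, 8, 5) = -7
root (MAX): max(-18, -7) = -7
MAX at root wants the highest of {A=-18, B=-7}, so chooses B.

B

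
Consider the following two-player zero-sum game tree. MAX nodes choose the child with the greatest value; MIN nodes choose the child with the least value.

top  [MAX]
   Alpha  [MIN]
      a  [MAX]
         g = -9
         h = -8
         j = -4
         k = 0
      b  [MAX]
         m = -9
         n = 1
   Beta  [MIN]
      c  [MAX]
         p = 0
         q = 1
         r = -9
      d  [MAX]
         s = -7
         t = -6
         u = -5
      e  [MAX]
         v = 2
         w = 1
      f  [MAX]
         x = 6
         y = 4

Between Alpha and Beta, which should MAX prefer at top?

Alpha

a (MAX): max(-9, -8, -4, 0) = 0
b (MAX): max(-9, 1) = 1
Alpha (MIN): min(0, 1) = 0
c (MAX): max(0, 1, -9) = 1
d (MAX): max(-7, -6, -5) = -5
e (MAX): max(2, 1) = 2
f (MAX): max(6, 4) = 6
Beta (MIN): min(1, -5, 2, 6) = -5
MAX prefers the higher value; Alpha=0, Beta=-5. Alpha is better since 0 > -5.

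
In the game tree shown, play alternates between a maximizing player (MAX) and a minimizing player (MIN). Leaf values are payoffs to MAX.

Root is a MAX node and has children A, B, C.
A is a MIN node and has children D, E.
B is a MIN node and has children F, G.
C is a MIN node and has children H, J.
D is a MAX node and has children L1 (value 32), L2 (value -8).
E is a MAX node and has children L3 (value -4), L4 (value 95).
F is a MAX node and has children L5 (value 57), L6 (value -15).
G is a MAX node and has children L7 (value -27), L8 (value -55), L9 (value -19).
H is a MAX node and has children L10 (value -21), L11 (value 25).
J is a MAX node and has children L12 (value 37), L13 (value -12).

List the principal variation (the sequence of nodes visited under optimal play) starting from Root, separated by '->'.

Root -> A -> D -> L1

D (MAX): max(32, -8) = 32
E (MAX): max(-4, 95) = 95
A (MIN): min(32, 95) = 32
F (MAX): max(57, -15) = 57
G (MAX): max(-27, -55, -19) = -19
B (MIN): min(57, -19) = -19
H (MAX): max(-21, 25) = 25
J (MAX): max(37, -12) = 37
C (MIN): min(25, 37) = 25
Root (MAX): max(32, -19, 25) = 32
At Root, MAX picks A (highest: 32).
At A, MIN picks D (lowest: 32).
At D, MAX picks L1 (highest: 32).
Terminal value 32.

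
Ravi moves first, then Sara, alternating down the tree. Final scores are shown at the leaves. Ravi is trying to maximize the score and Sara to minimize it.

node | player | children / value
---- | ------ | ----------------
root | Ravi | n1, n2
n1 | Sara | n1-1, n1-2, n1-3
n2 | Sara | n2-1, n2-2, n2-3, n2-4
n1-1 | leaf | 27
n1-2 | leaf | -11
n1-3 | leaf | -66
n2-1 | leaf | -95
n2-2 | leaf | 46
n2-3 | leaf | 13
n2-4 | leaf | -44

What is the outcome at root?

n1 (Sara): min(27, -11, -66) = -66
n2 (Sara): min(-95, 46, 13, -44) = -95
root (Ravi): max(-66, -95) = -66

-66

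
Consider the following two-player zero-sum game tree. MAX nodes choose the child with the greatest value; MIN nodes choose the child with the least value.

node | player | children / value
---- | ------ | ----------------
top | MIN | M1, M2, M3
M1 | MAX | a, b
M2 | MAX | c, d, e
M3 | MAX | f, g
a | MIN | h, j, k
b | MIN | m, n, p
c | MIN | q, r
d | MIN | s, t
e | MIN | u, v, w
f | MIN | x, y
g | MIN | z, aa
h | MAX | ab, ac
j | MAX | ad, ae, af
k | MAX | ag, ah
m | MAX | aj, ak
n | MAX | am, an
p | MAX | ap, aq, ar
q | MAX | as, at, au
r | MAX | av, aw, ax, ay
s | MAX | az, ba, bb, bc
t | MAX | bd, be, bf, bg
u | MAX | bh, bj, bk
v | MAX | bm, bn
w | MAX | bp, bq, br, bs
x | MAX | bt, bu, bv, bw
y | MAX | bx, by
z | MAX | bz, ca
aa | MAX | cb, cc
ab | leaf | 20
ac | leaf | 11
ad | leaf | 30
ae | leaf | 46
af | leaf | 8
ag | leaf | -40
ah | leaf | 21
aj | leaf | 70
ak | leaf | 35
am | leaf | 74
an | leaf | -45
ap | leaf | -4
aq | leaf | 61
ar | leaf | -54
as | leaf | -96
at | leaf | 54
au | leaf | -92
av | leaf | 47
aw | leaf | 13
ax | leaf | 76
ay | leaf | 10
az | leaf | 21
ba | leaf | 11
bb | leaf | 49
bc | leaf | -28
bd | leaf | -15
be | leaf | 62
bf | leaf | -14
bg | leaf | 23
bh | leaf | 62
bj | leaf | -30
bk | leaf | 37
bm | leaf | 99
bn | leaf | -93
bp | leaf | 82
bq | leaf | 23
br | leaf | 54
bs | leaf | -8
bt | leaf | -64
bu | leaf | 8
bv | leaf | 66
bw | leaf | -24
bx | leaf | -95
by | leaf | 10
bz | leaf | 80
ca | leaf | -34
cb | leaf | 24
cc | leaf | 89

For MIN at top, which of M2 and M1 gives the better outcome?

q (MAX): max(-96, 54, -92) = 54
r (MAX): max(47, 13, 76, 10) = 76
c (MIN): min(54, 76) = 54
s (MAX): max(21, 11, 49, -28) = 49
t (MAX): max(-15, 62, -14, 23) = 62
d (MIN): min(49, 62) = 49
u (MAX): max(62, -30, 37) = 62
v (MAX): max(99, -93) = 99
w (MAX): max(82, 23, 54, -8) = 82
e (MIN): min(62, 99, 82) = 62
M2 (MAX): max(54, 49, 62) = 62
h (MAX): max(20, 11) = 20
j (MAX): max(30, 46, 8) = 46
k (MAX): max(-40, 21) = 21
a (MIN): min(20, 46, 21) = 20
m (MAX): max(70, 35) = 70
n (MAX): max(74, -45) = 74
p (MAX): max(-4, 61, -54) = 61
b (MIN): min(70, 74, 61) = 61
M1 (MAX): max(20, 61) = 61
MIN prefers the lower value; M2=62, M1=61. M1 is better since 61 < 62.

M1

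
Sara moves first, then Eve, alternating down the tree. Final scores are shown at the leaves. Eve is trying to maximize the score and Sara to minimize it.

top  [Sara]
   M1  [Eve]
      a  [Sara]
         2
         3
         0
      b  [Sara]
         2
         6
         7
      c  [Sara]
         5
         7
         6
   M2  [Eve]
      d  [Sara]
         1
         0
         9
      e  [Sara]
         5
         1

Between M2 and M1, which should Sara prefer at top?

M2

d (Sara): min(1, 0, 9) = 0
e (Sara): min(5, 1) = 1
M2 (Eve): max(0, 1) = 1
a (Sara): min(2, 3, 0) = 0
b (Sara): min(2, 6, 7) = 2
c (Sara): min(5, 7, 6) = 5
M1 (Eve): max(0, 2, 5) = 5
Sara prefers the lower value; M2=1, M1=5. M2 is better since 1 < 5.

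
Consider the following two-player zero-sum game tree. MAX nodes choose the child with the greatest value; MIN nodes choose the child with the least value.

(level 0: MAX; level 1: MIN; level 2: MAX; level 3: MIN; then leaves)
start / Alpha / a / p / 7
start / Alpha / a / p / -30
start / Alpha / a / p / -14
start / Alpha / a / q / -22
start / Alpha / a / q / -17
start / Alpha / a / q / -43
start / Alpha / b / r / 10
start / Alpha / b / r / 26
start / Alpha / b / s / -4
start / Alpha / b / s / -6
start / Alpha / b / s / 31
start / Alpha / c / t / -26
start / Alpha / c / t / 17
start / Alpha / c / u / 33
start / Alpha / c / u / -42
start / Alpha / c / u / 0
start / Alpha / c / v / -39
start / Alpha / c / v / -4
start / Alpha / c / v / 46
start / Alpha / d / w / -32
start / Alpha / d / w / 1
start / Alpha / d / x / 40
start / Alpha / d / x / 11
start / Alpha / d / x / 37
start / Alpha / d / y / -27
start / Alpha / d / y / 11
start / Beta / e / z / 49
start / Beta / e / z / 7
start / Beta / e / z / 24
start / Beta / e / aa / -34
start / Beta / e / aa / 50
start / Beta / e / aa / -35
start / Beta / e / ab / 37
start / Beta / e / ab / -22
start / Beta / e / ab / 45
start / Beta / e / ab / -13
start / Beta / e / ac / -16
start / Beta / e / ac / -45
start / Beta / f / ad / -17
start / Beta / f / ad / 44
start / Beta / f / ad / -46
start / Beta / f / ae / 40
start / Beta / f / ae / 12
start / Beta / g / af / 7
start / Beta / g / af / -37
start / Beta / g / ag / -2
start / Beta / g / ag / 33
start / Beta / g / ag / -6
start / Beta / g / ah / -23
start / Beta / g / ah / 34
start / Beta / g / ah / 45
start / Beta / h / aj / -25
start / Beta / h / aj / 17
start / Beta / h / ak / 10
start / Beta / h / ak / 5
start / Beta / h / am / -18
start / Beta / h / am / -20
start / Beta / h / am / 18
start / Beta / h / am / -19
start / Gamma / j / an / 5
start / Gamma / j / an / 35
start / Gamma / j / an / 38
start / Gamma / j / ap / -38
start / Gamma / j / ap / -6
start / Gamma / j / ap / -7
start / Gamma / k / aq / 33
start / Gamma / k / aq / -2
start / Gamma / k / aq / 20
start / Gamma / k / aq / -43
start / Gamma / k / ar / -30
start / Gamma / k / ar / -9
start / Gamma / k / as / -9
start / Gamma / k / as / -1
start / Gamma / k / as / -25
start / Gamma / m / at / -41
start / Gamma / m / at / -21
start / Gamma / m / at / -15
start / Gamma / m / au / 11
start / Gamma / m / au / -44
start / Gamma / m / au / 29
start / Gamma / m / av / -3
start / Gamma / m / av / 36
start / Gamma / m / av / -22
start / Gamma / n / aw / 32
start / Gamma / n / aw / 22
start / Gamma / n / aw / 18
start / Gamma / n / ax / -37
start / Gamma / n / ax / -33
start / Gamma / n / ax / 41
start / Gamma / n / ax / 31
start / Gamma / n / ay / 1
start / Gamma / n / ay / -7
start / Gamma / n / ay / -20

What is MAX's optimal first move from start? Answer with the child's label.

p (MIN): min(7, -30, -14) = -30
q (MIN): min(-22, -17, -43) = -43
a (MAX): max(-30, -43) = -30
r (MIN): min(10, 26) = 10
s (MIN): min(-4, -6, 31) = -6
b (MAX): max(10, -6) = 10
t (MIN): min(-26, 17) = -26
u (MIN): min(33, -42, 0) = -42
v (MIN): min(-39, -4, 46) = -39
c (MAX): max(-26, -42, -39) = -26
w (MIN): min(-32, 1) = -32
x (MIN): min(40, 11, 37) = 11
y (MIN): min(-27, 11) = -27
d (MAX): max(-32, 11, -27) = 11
Alpha (MIN): min(-30, 10, -26, 11) = -30
z (MIN): min(49, 7, 24) = 7
aa (MIN): min(-34, 50, -35) = -35
ab (MIN): min(37, -22, 45, -13) = -22
ac (MIN): min(-16, -45) = -45
e (MAX): max(7, -35, -22, -45) = 7
ad (MIN): min(-17, 44, -46) = -46
ae (MIN): min(40, 12) = 12
f (MAX): max(-46, 12) = 12
af (MIN): min(7, -37) = -37
ag (MIN): min(-2, 33, -6) = -6
ah (MIN): min(-23, 34, 45) = -23
g (MAX): max(-37, -6, -23) = -6
aj (MIN): min(-25, 17) = -25
ak (MIN): min(10, 5) = 5
am (MIN): min(-18, -20, 18, -19) = -20
h (MAX): max(-25, 5, -20) = 5
Beta (MIN): min(7, 12, -6, 5) = -6
an (MIN): min(5, 35, 38) = 5
ap (MIN): min(-38, -6, -7) = -38
j (MAX): max(5, -38) = 5
aq (MIN): min(33, -2, 20, -43) = -43
ar (MIN): min(-30, -9) = -30
as (MIN): min(-9, -1, -25) = -25
k (MAX): max(-43, -30, -25) = -25
at (MIN): min(-41, -21, -15) = -41
au (MIN): min(11, -44, 29) = -44
av (MIN): min(-3, 36, -22) = -22
m (MAX): max(-41, -44, -22) = -22
aw (MIN): min(32, 22, 18) = 18
ax (MIN): min(-37, -33, 41, 31) = -37
ay (MIN): min(1, -7, -20) = -20
n (MAX): max(18, -37, -20) = 18
Gamma (MIN): min(5, -25, -22, 18) = -25
start (MAX): max(-30, -6, -25) = -6
MAX at start wants the highest of {Alpha=-30, Beta=-6, Gamma=-25}, so chooses Beta.

Beta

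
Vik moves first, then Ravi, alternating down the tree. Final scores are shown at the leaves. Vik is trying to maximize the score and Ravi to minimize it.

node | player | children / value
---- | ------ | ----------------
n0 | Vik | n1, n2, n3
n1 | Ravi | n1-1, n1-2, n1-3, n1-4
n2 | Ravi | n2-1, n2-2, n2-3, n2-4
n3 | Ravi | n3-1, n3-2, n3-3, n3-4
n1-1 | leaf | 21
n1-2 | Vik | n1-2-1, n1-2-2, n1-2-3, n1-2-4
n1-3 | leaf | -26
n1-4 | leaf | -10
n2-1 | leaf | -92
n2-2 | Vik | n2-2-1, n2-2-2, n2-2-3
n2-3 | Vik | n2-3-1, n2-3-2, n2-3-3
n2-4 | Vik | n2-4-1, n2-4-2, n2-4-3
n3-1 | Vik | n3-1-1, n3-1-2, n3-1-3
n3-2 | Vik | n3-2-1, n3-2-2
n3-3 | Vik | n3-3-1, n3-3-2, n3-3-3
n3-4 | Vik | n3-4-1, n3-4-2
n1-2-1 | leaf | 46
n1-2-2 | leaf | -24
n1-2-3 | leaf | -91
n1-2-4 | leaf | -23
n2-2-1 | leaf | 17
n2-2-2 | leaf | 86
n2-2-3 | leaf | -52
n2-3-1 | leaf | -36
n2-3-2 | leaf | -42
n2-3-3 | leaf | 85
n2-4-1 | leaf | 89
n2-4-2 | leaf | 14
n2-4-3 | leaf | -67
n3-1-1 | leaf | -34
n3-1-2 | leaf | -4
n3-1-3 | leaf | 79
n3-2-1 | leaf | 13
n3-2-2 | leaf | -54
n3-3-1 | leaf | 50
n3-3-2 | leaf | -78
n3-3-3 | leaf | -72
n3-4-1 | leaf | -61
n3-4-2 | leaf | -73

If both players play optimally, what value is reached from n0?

n1-2 (Vik): max(46, -24, -91, -23) = 46
n1 (Ravi): min(21, 46, -26, -10) = -26
n2-2 (Vik): max(17, 86, -52) = 86
n2-3 (Vik): max(-36, -42, 85) = 85
n2-4 (Vik): max(89, 14, -67) = 89
n2 (Ravi): min(-92, 86, 85, 89) = -92
n3-1 (Vik): max(-34, -4, 79) = 79
n3-2 (Vik): max(13, -54) = 13
n3-3 (Vik): max(50, -78, -72) = 50
n3-4 (Vik): max(-61, -73) = -61
n3 (Ravi): min(79, 13, 50, -61) = -61
n0 (Vik): max(-26, -92, -61) = -26

-26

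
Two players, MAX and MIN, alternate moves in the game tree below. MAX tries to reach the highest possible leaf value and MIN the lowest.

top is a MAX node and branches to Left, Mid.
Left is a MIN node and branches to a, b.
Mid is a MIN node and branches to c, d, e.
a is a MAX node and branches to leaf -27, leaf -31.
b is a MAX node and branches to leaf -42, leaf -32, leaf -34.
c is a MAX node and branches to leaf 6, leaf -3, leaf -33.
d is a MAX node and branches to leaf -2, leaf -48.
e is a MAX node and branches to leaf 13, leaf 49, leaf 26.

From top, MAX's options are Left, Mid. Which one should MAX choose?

a (MAX): max(-27, -31) = -27
b (MAX): max(-42, -32, -34) = -32
Left (MIN): min(-27, -32) = -32
c (MAX): max(6, -3, -33) = 6
d (MAX): max(-2, -48) = -2
e (MAX): max(13, 49, 26) = 49
Mid (MIN): min(6, -2, 49) = -2
top (MAX): max(-32, -2) = -2
MAX at top wants the highest of {Left=-32, Mid=-2}, so chooses Mid.

Mid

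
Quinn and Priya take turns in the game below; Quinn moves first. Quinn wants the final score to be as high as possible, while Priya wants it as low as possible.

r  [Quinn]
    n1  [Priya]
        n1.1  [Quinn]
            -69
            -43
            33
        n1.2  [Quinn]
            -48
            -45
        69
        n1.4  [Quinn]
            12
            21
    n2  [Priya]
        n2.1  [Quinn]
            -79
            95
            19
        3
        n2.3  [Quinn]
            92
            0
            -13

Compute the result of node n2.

3

n2.1 (Quinn): max(-79, 95, 19) = 95
n2.3 (Quinn): max(92, 0, -13) = 92
n2 (Priya): min(95, 3, 92) = 3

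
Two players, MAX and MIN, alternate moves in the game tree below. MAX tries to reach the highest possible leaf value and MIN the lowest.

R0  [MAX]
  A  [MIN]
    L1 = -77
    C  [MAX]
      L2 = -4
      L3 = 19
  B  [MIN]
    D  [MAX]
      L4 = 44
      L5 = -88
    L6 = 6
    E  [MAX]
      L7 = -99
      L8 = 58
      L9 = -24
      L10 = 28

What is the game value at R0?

C (MAX): max(-4, 19) = 19
A (MIN): min(-77, 19) = -77
D (MAX): max(44, -88) = 44
E (MAX): max(-99, 58, -24, 28) = 58
B (MIN): min(44, 6, 58) = 6
R0 (MAX): max(-77, 6) = 6

6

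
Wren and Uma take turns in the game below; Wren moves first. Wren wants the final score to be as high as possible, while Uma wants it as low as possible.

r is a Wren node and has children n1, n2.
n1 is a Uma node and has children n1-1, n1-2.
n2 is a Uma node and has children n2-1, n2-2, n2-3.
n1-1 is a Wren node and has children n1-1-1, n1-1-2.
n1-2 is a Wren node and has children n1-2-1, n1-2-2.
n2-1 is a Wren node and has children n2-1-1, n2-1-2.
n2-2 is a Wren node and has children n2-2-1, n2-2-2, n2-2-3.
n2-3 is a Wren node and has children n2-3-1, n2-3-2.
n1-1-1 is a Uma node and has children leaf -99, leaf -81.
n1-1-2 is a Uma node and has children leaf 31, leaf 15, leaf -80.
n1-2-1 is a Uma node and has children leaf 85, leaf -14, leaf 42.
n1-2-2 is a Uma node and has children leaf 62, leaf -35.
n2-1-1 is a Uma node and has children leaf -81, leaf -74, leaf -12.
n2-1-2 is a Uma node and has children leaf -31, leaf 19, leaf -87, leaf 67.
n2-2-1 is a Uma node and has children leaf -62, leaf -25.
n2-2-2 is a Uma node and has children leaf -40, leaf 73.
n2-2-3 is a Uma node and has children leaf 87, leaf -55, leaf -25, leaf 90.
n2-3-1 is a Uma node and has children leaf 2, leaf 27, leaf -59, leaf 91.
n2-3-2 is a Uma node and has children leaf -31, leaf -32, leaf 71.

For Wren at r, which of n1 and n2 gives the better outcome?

n1-1-1 (Uma): min(-99, -81) = -99
n1-1-2 (Uma): min(31, 15, -80) = -80
n1-1 (Wren): max(-99, -80) = -80
n1-2-1 (Uma): min(85, -14, 42) = -14
n1-2-2 (Uma): min(62, -35) = -35
n1-2 (Wren): max(-14, -35) = -14
n1 (Uma): min(-80, -14) = -80
n2-1-1 (Uma): min(-81, -74, -12) = -81
n2-1-2 (Uma): min(-31, 19, -87, 67) = -87
n2-1 (Wren): max(-81, -87) = -81
n2-2-1 (Uma): min(-62, -25) = -62
n2-2-2 (Uma): min(-40, 73) = -40
n2-2-3 (Uma): min(87, -55, -25, 90) = -55
n2-2 (Wren): max(-62, -40, -55) = -40
n2-3-1 (Uma): min(2, 27, -59, 91) = -59
n2-3-2 (Uma): min(-31, -32, 71) = -32
n2-3 (Wren): max(-59, -32) = -32
n2 (Uma): min(-81, -40, -32) = -81
Wren prefers the higher value; n1=-80, n2=-81. n1 is better since -80 > -81.

n1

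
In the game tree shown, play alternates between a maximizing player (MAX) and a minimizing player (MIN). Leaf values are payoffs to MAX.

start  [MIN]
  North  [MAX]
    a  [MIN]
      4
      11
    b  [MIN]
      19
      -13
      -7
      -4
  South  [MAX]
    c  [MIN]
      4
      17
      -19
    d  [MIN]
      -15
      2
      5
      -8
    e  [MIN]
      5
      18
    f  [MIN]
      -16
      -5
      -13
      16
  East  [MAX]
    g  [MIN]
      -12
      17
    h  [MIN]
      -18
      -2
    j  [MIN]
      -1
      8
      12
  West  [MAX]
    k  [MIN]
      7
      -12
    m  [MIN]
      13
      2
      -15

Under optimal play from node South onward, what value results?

5

c (MIN): min(4, 17, -19) = -19
d (MIN): min(-15, 2, 5, -8) = -15
e (MIN): min(5, 18) = 5
f (MIN): min(-16, -5, -13, 16) = -16
South (MAX): max(-19, -15, 5, -16) = 5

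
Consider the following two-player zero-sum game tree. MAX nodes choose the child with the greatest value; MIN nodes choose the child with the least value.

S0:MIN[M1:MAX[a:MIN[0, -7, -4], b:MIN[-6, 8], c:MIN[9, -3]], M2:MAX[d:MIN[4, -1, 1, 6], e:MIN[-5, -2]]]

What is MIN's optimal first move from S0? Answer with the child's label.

a (MIN): min(0, -7, -4) = -7
b (MIN): min(-6, 8) = -6
c (MIN): min(9, -3) = -3
M1 (MAX): max(-7, -6, -3) = -3
d (MIN): min(4, -1, 1, 6) = -1
e (MIN): min(-5, -2) = -5
M2 (MAX): max(-1, -5) = -1
S0 (MIN): min(-3, -1) = -3
MIN at S0 wants the lowest of {M1=-3, M2=-1}, so chooses M1.

M1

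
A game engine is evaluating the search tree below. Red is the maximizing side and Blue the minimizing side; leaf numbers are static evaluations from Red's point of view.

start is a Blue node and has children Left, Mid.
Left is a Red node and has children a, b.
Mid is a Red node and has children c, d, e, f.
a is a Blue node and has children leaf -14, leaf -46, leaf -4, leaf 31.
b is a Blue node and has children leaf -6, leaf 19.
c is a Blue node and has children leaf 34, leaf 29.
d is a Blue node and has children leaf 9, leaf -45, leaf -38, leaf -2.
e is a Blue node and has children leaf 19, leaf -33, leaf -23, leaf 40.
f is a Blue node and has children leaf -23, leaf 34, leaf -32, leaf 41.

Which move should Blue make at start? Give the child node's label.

Left

a (Blue): min(-14, -46, -4, 31) = -46
b (Blue): min(-6, 19) = -6
Left (Red): max(-46, -6) = -6
c (Blue): min(34, 29) = 29
d (Blue): min(9, -45, -38, -2) = -45
e (Blue): min(19, -33, -23, 40) = -33
f (Blue): min(-23, 34, -32, 41) = -32
Mid (Red): max(29, -45, -33, -32) = 29
start (Blue): min(-6, 29) = -6
Blue at start wants the lowest of {Left=-6, Mid=29}, so chooses Left.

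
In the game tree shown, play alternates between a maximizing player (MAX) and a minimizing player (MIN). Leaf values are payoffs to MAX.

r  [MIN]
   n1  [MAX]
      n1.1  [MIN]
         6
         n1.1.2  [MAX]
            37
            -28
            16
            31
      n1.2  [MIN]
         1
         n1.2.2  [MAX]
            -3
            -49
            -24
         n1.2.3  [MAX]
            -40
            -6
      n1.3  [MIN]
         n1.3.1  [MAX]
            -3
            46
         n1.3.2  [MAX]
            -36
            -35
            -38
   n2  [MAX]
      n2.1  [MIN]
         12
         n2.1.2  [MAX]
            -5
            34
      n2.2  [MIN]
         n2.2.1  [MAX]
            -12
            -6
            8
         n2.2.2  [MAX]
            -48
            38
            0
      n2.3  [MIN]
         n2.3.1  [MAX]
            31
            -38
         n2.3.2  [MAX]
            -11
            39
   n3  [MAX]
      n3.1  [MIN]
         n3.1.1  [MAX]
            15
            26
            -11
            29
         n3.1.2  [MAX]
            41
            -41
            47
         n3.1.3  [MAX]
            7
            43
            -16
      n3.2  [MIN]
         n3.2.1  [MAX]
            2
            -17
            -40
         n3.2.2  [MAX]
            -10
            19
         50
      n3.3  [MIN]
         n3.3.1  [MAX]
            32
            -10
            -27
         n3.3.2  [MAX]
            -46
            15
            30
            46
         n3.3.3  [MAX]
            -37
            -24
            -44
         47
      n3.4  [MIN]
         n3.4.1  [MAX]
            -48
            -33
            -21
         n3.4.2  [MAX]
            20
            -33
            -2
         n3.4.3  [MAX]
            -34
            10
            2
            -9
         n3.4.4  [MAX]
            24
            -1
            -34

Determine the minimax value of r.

6

n1.1.2 (MAX): max(37, -28, 16, 31) = 37
n1.1 (MIN): min(6, 37) = 6
n1.2.2 (MAX): max(-3, -49, -24) = -3
n1.2.3 (MAX): max(-40, -6) = -6
n1.2 (MIN): min(1, -3, -6) = -6
n1.3.1 (MAX): max(-3, 46) = 46
n1.3.2 (MAX): max(-36, -35, -38) = -35
n1.3 (MIN): min(46, -35) = -35
n1 (MAX): max(6, -6, -35) = 6
n2.1.2 (MAX): max(-5, 34) = 34
n2.1 (MIN): min(12, 34) = 12
n2.2.1 (MAX): max(-12, -6, 8) = 8
n2.2.2 (MAX): max(-48, 38, 0) = 38
n2.2 (MIN): min(8, 38) = 8
n2.3.1 (MAX): max(31, -38) = 31
n2.3.2 (MAX): max(-11, 39) = 39
n2.3 (MIN): min(31, 39) = 31
n2 (MAX): max(12, 8, 31) = 31
n3.1.1 (MAX): max(15, 26, -11, 29) = 29
n3.1.2 (MAX): max(41, -41, 47) = 47
n3.1.3 (MAX): max(7, 43, -16) = 43
n3.1 (MIN): min(29, 47, 43) = 29
n3.2.1 (MAX): max(2, -17, -40) = 2
n3.2.2 (MAX): max(-10, 19) = 19
n3.2 (MIN): min(2, 19, 50) = 2
n3.3.1 (MAX): max(32, -10, -27) = 32
n3.3.2 (MAX): max(-46, 15, 30, 46) = 46
n3.3.3 (MAX): max(-37, -24, -44) = -24
n3.3 (MIN): min(32, 46, -24, 47) = -24
n3.4.1 (MAX): max(-48, -33, -21) = -21
n3.4.2 (MAX): max(20, -33, -2) = 20
n3.4.3 (MAX): max(-34, 10, 2, -9) = 10
n3.4.4 (MAX): max(24, -1, -34) = 24
n3.4 (MIN): min(-21, 20, 10, 24) = -21
n3 (MAX): max(29, 2, -24, -21) = 29
r (MIN): min(6, 31, 29) = 6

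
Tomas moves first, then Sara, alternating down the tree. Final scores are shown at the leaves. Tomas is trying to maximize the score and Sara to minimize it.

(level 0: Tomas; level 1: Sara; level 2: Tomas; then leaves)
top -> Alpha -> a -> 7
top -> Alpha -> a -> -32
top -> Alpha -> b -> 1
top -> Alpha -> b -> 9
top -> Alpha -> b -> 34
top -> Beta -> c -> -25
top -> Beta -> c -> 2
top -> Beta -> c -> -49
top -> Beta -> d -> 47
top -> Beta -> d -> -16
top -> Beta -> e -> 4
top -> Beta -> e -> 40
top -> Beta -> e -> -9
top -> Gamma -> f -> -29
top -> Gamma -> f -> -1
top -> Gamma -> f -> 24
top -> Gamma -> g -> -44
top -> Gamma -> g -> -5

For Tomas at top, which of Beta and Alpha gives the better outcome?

Alpha

c (Tomas): max(-25, 2, -49) = 2
d (Tomas): max(47, -16) = 47
e (Tomas): max(4, 40, -9) = 40
Beta (Sara): min(2, 47, 40) = 2
a (Tomas): max(7, -32) = 7
b (Tomas): max(1, 9, 34) = 34
Alpha (Sara): min(7, 34) = 7
Tomas prefers the higher value; Beta=2, Alpha=7. Alpha is better since 7 > 2.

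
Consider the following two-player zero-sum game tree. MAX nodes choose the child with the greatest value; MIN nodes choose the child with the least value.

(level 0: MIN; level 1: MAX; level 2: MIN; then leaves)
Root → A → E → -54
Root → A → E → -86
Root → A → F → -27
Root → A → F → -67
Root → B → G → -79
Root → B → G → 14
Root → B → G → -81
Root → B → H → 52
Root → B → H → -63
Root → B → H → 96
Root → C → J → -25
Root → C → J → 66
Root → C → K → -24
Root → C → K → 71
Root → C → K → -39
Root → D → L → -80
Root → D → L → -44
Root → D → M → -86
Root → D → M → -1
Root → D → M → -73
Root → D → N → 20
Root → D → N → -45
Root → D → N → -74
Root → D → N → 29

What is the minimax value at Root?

E (MIN): min(-54, -86) = -86
F (MIN): min(-27, -67) = -67
A (MAX): max(-86, -67) = -67
G (MIN): min(-79, 14, -81) = -81
H (MIN): min(52, -63, 96) = -63
B (MAX): max(-81, -63) = -63
J (MIN): min(-25, 66) = -25
K (MIN): min(-24, 71, -39) = -39
C (MAX): max(-25, -39) = -25
L (MIN): min(-80, -44) = -80
M (MIN): min(-86, -1, -73) = -86
N (MIN): min(20, -45, -74, 29) = -74
D (MAX): max(-80, -86, -74) = -74
Root (MIN): min(-67, -63, -25, -74) = -74

-74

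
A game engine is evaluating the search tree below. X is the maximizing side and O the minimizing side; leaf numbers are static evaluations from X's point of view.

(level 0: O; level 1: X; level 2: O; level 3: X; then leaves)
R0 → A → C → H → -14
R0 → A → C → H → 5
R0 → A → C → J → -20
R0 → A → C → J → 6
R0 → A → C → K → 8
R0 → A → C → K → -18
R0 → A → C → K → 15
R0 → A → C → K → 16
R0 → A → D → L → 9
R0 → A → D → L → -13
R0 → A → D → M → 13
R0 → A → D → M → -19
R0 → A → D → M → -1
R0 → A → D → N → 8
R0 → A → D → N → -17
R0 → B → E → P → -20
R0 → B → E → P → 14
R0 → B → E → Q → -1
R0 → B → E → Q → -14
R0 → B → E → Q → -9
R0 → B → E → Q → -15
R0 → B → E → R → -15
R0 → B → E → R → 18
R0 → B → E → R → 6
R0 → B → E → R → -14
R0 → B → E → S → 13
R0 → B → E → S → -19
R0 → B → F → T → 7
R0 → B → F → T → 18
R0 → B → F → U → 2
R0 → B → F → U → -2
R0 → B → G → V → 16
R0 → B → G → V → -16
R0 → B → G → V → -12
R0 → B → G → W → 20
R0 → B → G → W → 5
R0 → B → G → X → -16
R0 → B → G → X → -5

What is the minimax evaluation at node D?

8

L (X): max(9, -13) = 9
M (X): max(13, -19, -1) = 13
N (X): max(8, -17) = 8
D (O): min(9, 13, 8) = 8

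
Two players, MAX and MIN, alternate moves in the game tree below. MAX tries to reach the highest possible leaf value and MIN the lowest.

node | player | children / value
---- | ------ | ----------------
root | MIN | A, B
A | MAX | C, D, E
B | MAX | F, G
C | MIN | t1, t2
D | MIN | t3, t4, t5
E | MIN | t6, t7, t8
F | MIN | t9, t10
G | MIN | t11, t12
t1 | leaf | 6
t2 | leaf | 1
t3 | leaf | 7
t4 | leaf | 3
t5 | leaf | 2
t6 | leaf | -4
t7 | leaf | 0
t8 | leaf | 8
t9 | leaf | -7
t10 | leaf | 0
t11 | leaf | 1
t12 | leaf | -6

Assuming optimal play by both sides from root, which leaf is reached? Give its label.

C (MIN): min(6, 1) = 1
D (MIN): min(7, 3, 2) = 2
E (MIN): min(-4, 0, 8) = -4
A (MAX): max(1, 2, -4) = 2
F (MIN): min(-7, 0) = -7
G (MIN): min(1, -6) = -6
B (MAX): max(-7, -6) = -6
root (MIN): min(2, -6) = -6
At root, MIN picks B (lowest: -6).
At B, MAX picks G (highest: -6).
At G, MIN picks t12 (lowest: -6).
Terminal value -6.

t12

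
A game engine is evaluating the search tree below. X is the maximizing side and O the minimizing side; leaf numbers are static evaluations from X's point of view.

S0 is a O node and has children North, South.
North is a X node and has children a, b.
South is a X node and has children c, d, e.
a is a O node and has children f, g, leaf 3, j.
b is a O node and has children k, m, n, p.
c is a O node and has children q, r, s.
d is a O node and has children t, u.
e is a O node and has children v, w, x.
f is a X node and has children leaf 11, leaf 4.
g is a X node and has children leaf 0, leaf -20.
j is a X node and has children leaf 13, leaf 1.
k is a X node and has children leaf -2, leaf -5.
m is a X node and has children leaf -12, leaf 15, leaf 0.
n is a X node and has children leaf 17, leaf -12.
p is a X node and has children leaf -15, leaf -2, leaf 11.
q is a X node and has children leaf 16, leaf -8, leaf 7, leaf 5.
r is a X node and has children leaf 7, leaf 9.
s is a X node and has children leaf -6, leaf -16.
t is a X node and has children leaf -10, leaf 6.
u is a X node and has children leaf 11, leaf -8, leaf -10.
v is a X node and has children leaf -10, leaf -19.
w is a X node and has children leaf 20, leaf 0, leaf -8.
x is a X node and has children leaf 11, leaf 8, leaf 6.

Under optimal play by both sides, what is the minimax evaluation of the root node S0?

f (X): max(11, 4) = 11
g (X): max(0, -20) = 0
j (X): max(13, 1) = 13
a (O): min(11, 0, 3, 13) = 0
k (X): max(-2, -5) = -2
m (X): max(-12, 15, 0) = 15
n (X): max(17, -12) = 17
p (X): max(-15, -2, 11) = 11
b (O): min(-2, 15, 17, 11) = -2
North (X): max(0, -2) = 0
q (X): max(16, -8, 7, 5) = 16
r (X): max(7, 9) = 9
s (X): max(-6, -16) = -6
c (O): min(16, 9, -6) = -6
t (X): max(-10, 6) = 6
u (X): max(11, -8, -10) = 11
d (O): min(6, 11) = 6
v (X): max(-10, -19) = -10
w (X): max(20, 0, -8) = 20
x (X): max(11, 8, 6) = 11
e (O): min(-10, 20, 11) = -10
South (X): max(-6, 6, -10) = 6
S0 (O): min(0, 6) = 0

0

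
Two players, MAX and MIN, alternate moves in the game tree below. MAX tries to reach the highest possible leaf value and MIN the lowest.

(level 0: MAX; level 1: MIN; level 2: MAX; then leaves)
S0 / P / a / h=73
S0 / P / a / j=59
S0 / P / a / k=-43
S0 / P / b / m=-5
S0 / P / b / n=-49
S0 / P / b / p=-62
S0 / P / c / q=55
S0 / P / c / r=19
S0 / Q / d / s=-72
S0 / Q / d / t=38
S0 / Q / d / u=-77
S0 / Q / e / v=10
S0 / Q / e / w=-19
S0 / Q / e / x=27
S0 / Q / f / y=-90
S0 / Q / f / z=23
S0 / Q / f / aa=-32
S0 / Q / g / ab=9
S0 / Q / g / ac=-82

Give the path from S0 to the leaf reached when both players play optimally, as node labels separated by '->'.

S0 -> Q -> g -> ab

a (MAX): max(73, 59, -43) = 73
b (MAX): max(-5, -49, -62) = -5
c (MAX): max(55, 19) = 55
P (MIN): min(73, -5, 55) = -5
d (MAX): max(-72, 38, -77) = 38
e (MAX): max(10, -19, 27) = 27
f (MAX): max(-90, 23, -32) = 23
g (MAX): max(9, -82) = 9
Q (MIN): min(38, 27, 23, 9) = 9
S0 (MAX): max(-5, 9) = 9
At S0, MAX picks Q (highest: 9).
At Q, MIN picks g (lowest: 9).
At g, MAX picks ab (highest: 9).
Terminal value 9.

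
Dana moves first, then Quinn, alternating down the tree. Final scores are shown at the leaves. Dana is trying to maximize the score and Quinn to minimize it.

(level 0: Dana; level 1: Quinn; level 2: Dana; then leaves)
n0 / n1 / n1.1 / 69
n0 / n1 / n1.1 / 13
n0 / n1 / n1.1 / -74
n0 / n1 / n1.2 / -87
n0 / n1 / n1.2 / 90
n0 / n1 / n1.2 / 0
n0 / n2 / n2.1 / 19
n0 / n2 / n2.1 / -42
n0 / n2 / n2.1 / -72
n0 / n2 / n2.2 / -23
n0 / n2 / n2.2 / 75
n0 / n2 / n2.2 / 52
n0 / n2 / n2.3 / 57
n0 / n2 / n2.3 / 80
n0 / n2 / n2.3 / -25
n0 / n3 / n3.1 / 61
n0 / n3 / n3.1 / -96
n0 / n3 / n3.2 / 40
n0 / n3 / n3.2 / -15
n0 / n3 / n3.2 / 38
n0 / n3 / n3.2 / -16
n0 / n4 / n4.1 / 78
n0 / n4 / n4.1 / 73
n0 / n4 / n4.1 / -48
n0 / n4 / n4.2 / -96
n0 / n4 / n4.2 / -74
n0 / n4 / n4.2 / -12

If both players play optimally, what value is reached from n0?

n1.1 (Dana): max(69, 13, -74) = 69
n1.2 (Dana): max(-87, 90, 0) = 90
n1 (Quinn): min(69, 90) = 69
n2.1 (Dana): max(19, -42, -72) = 19
n2.2 (Dana): max(-23, 75, 52) = 75
n2.3 (Dana): max(57, 80, -25) = 80
n2 (Quinn): min(19, 75, 80) = 19
n3.1 (Dana): max(61, -96) = 61
n3.2 (Dana): max(40, -15, 38, -16) = 40
n3 (Quinn): min(61, 40) = 40
n4.1 (Dana): max(78, 73, -48) = 78
n4.2 (Dana): max(-96, -74, -12) = -12
n4 (Quinn): min(78, -12) = -12
n0 (Dana): max(69, 19, 40, -12) = 69

69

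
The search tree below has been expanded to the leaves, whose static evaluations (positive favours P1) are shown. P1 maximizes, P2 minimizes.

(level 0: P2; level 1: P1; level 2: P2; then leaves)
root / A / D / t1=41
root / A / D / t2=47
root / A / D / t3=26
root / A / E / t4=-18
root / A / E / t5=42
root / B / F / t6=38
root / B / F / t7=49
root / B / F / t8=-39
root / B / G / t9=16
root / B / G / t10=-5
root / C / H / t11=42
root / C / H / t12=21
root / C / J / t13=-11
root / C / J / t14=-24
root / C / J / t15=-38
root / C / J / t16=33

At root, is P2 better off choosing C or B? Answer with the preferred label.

B

H (P2): min(42, 21) = 21
J (P2): min(-11, -24, -38, 33) = -38
C (P1): max(21, -38) = 21
F (P2): min(38, 49, -39) = -39
G (P2): min(16, -5) = -5
B (P1): max(-39, -5) = -5
P2 prefers the lower value; C=21, B=-5. B is better since -5 < 21.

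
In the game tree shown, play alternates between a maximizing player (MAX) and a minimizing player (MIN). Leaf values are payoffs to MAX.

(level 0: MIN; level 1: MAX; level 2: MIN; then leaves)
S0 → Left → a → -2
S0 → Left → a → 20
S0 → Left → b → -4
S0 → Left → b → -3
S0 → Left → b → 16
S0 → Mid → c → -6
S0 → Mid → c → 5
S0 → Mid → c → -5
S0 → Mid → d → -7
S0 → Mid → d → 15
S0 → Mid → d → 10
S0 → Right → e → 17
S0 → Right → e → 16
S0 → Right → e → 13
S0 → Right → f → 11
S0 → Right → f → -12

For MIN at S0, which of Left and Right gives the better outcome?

Left

a (MIN): min(-2, 20) = -2
b (MIN): min(-4, -3, 16) = -4
Left (MAX): max(-2, -4) = -2
e (MIN): min(17, 16, 13) = 13
f (MIN): min(11, -12) = -12
Right (MAX): max(13, -12) = 13
MIN prefers the lower value; Left=-2, Right=13. Left is better since -2 < 13.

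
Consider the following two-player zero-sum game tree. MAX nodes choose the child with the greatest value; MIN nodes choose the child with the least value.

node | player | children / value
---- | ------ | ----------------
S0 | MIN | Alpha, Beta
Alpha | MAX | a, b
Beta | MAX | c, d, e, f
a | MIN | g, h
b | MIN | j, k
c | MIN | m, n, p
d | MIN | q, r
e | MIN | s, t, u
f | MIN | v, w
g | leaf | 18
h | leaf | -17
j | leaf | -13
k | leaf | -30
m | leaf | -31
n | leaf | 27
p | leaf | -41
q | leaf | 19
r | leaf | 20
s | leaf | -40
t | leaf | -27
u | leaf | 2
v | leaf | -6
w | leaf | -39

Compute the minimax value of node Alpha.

-17

a (MIN): min(18, -17) = -17
b (MIN): min(-13, -30) = -30
Alpha (MAX): max(-17, -30) = -17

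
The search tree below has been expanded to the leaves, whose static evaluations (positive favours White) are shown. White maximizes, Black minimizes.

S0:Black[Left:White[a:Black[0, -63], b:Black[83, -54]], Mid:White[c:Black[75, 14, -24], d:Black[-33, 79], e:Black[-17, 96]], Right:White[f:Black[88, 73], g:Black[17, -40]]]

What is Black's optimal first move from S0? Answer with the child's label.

Left

a (Black): min(0, -63) = -63
b (Black): min(83, -54) = -54
Left (White): max(-63, -54) = -54
c (Black): min(75, 14, -24) = -24
d (Black): min(-33, 79) = -33
e (Black): min(-17, 96) = -17
Mid (White): max(-24, -33, -17) = -17
f (Black): min(88, 73) = 73
g (Black): min(17, -40) = -40
Right (White): max(73, -40) = 73
S0 (Black): min(-54, -17, 73) = -54
Black at S0 wants the lowest of {Left=-54, Mid=-17, Right=73}, so chooses Left.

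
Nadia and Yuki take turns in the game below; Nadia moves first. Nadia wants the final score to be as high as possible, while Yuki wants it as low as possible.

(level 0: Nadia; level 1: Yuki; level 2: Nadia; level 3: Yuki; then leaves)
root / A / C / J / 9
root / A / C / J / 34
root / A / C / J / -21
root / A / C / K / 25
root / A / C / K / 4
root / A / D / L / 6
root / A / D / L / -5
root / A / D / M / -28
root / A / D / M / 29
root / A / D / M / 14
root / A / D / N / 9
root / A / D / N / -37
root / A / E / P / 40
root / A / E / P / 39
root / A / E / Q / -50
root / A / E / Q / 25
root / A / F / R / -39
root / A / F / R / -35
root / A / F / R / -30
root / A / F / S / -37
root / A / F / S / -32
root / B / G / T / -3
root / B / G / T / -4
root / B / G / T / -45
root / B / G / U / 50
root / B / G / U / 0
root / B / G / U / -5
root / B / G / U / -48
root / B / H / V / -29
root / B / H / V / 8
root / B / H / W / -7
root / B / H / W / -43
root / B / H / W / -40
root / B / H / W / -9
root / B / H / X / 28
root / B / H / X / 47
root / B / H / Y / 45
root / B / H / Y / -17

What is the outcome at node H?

V (Yuki): min(-29, 8) = -29
W (Yuki): min(-7, -43, -40, -9) = -43
X (Yuki): min(28, 47) = 28
Y (Yuki): min(45, -17) = -17
H (Nadia): max(-29, -43, 28, -17) = 28

28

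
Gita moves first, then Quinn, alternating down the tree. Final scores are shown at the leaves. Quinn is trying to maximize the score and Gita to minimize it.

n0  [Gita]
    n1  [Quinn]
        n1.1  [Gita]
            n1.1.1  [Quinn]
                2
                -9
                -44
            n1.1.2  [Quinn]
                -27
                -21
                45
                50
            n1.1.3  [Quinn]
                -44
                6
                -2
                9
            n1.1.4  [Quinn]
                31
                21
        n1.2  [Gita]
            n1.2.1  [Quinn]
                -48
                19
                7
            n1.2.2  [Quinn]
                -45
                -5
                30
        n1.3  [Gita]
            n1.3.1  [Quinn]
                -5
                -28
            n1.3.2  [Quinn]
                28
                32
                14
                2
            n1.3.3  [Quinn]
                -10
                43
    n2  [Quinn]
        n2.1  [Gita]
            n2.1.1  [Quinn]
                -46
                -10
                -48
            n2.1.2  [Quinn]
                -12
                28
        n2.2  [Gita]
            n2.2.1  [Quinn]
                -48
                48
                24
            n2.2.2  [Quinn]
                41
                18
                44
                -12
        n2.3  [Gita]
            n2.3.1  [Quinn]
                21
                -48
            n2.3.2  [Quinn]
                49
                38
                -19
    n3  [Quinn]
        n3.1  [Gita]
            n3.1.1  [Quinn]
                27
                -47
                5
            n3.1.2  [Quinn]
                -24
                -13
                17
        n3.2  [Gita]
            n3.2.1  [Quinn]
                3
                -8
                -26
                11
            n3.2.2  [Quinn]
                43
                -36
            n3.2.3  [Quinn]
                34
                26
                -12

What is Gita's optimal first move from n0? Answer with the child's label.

n1.1.1 (Quinn): max(2, -9, -44) = 2
n1.1.2 (Quinn): max(-27, -21, 45, 50) = 50
n1.1.3 (Quinn): max(-44, 6, -2, 9) = 9
n1.1.4 (Quinn): max(31, 21) = 31
n1.1 (Gita): min(2, 50, 9, 31) = 2
n1.2.1 (Quinn): max(-48, 19, 7) = 19
n1.2.2 (Quinn): max(-45, -5, 30) = 30
n1.2 (Gita): min(19, 30) = 19
n1.3.1 (Quinn): max(-5, -28) = -5
n1.3.2 (Quinn): max(28, 32, 14, 2) = 32
n1.3.3 (Quinn): max(-10, 43) = 43
n1.3 (Gita): min(-5, 32, 43) = -5
n1 (Quinn): max(2, 19, -5) = 19
n2.1.1 (Quinn): max(-46, -10, -48) = -10
n2.1.2 (Quinn): max(-12, 28) = 28
n2.1 (Gita): min(-10, 28) = -10
n2.2.1 (Quinn): max(-48, 48, 24) = 48
n2.2.2 (Quinn): max(41, 18, 44, -12) = 44
n2.2 (Gita): min(48, 44) = 44
n2.3.1 (Quinn): max(21, -48) = 21
n2.3.2 (Quinn): max(49, 38, -19) = 49
n2.3 (Gita): min(21, 49) = 21
n2 (Quinn): max(-10, 44, 21) = 44
n3.1.1 (Quinn): max(27, -47, 5) = 27
n3.1.2 (Quinn): max(-24, -13, 17) = 17
n3.1 (Gita): min(27, 17) = 17
n3.2.1 (Quinn): max(3, -8, -26, 11) = 11
n3.2.2 (Quinn): max(43, -36) = 43
n3.2.3 (Quinn): max(34, 26, -12) = 34
n3.2 (Gita): min(11, 43, 34) = 11
n3 (Quinn): max(17, 11) = 17
n0 (Gita): min(19, 44, 17) = 17
Gita at n0 wants the lowest of {n1=19, n2=44, n3=17}, so chooses n3.

n3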